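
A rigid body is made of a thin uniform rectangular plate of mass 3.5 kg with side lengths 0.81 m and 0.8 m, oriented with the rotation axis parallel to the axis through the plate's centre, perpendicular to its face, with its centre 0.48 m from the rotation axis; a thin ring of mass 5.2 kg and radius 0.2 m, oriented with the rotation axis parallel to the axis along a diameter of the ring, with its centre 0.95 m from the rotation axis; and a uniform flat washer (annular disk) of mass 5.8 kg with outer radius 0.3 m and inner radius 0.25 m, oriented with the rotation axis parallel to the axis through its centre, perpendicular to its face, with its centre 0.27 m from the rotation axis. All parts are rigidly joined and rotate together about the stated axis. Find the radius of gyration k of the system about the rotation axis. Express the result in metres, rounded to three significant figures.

Rectangular plate: I_cm = (1/12)M(a²+b²) = (1/12)(3.5)[(0.81)² + (0.8)²] = 0.37803 kg m²; centre at d = 0.48 m, so I = I_cm + Md² gives I = 0.37803 + (3.5)(0.48)² = 1.1844 kg m².
Thin ring: I_cm = (1/2)MR² = (1/2)(5.2)(0.2)² = 0.104 kg m²; centre at d = 0.95 m, so I = I_cm + Md² gives I = 0.104 + (5.2)(0.95)² = 4.797 kg m².
Annular disk: I_cm = (1/2)M(R²+r²) = (1/2)(5.8)[(0.3)² + (0.25)²] = 0.44225 kg m²; centre at d = 0.27 m, so I = I_cm + Md² gives I = 0.44225 + (5.8)(0.27)² = 0.86507 kg m².
Total I = 6.8465 kg m²; total mass M = 14.5 kg.
k = √(I/M) = √(6.8465/14.5) = 0.68715 m.

0.687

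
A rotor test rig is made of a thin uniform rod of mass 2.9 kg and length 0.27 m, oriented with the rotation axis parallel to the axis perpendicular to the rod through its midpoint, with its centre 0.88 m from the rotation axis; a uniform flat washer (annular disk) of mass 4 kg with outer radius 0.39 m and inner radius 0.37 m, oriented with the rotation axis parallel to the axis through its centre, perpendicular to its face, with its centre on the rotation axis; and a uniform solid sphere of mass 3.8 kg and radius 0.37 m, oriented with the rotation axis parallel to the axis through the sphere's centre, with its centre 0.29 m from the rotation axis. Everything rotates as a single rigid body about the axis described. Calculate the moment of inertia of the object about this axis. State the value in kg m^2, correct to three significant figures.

3.37

Thin rod: I_cm = (1/12)ML² = (1/12)(2.9)(0.27)² = 0.017618 kg m^2; centre at d = 0.88 m, so the parallel axis theorem gives I = 0.017618 + (2.9)(0.88)² = 2.2634 kg m^2.
Annular disk: I_cm = (1/2)M(R²+r²) = (1/2)(4)[(0.39)² + (0.37)²] = 0.578 kg m^2; axis through the centre, so I = 0.578 kg m^2.
Solid sphere: I_cm = (2/5)MR² = (2/5)(3.8)(0.37)² = 0.20809 kg m^2; centre at d = 0.29 m, so the parallel axis theorem gives I = 0.20809 + (3.8)(0.29)² = 0.52767 kg m^2.
Total I = 2.2634 + 0.578 + 0.52767 = 3.369 kg m^2.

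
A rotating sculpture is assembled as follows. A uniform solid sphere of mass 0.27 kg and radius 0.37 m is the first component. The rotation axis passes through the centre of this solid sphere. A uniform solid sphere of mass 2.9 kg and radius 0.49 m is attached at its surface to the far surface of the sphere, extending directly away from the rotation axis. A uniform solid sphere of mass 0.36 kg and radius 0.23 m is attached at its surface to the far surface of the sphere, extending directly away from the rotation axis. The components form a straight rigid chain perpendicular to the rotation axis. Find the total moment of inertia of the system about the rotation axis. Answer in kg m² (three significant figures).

Solid sphere: I_cm = (2/5)MR² = (2/5)(0.27)(0.37)² = 0.014785 kg m²; axis through the centre, so I = 0.014785 kg m².
Solid sphere: I_cm = (2/5)MR² = (2/5)(2.9)(0.49)² = 0.27852 kg m²; centre at d = 0.37 + 0.49 = 0.86 m, so I = I_cm + Md² gives I = 0.27852 + (2.9)(0.86)² = 2.4234 kg m².
Solid sphere: I_cm = (2/5)MR² = (2/5)(0.36)(0.23)² = 0.0076176 kg m²; centre at d = 0.37 + 0.49 + 0.49 + 0.23 = 1.58 m, so I = I_cm + Md² gives I = 0.0076176 + (0.36)(1.58)² = 0.90632 kg m².
Total I = 0.014785 + 2.4234 + 0.90632 = 3.3445 kg m².

3.34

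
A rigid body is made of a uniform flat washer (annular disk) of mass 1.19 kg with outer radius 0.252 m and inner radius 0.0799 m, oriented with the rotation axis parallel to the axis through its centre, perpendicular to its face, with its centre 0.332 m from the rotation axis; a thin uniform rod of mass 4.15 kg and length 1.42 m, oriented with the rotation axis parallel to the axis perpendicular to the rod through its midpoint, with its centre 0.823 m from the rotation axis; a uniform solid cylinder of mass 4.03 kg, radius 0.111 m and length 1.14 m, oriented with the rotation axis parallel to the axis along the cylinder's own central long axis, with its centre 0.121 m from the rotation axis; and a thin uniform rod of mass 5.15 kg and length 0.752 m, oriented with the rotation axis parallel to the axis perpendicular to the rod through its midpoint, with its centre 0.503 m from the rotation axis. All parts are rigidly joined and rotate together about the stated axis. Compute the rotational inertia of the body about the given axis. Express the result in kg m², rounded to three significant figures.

5.31

Annular disk: I_cm = (1/2)M(R²+r²) = (1/2)(1.19)[(0.252)² + (0.0799)²] = 0.041583 kg m²; centre at d = 0.332 m, so I = I_cm + Md² gives I = 0.041583 + (1.19)(0.332)² = 0.17275 kg m².
Thin rod: I_cm = (1/12)ML² = (1/12)(4.15)(1.42)² = 0.69734 kg m²; centre at d = 0.823 m, so I = I_cm + Md² gives I = 0.69734 + (4.15)(0.823)² = 3.5083 kg m².
Solid cylinder: I_cm = (1/2)MR² = (1/2)(4.03)(0.111)² = 0.024827 kg m²; centre at d = 0.121 m, so I = I_cm + Md² gives I = 0.024827 + (4.03)(0.121)² = 0.08383 kg m².
Thin rod: I_cm = (1/12)ML² = (1/12)(5.15)(0.752)² = 0.2427 kg m²; centre at d = 0.503 m, so I = I_cm + Md² gives I = 0.2427 + (5.15)(0.503)² = 1.5457 kg m².
Total I = 0.17275 + 3.5083 + 0.08383 + 1.5457 = 5.3105 kg m².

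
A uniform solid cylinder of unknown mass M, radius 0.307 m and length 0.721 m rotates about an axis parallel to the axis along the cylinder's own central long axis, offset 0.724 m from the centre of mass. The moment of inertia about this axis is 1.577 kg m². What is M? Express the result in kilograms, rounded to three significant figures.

I = I_cm + Md² = (1/2)MR² + Md² = M·[0.5·(0.307)² + (0.724)²] = M·0.5713.
So M = 1.577 / 0.5713 = 2.7604 kg.

2.76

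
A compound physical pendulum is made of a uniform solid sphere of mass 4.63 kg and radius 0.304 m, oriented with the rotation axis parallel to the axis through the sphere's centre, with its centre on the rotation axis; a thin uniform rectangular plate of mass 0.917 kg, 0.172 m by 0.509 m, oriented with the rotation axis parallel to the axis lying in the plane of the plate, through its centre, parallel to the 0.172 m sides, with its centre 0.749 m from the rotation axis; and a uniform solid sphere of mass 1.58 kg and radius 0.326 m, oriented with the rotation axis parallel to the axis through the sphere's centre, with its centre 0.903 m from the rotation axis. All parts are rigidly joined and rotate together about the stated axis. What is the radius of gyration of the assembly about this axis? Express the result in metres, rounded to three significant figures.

0.538

Solid sphere: I_cm = (2/5)MR² = (2/5)(4.63)(0.304)² = 0.17115 kg·m²; axis through the centre, so I = 0.17115 kg·m².
Rectangular plate: I_cm = (1/12)Mb² = (1/12)(0.917)(0.509)² = 0.019798 kg·m²; centre at d = 0.749 m, so I = I_cm + Md² gives I = 0.019798 + (0.917)(0.749)² = 0.53424 kg·m².
Solid sphere: I_cm = (2/5)MR² = (2/5)(1.58)(0.326)² = 0.067166 kg·m²; centre at d = 0.903 m, so I = I_cm + Md² gives I = 0.067166 + (1.58)(0.903)² = 1.3555 kg·m².
Total I = 2.0609 kg·m²; total mass M = 7.127 kg.
k = √(I/M) = √(2.0609/7.127) = 0.53774 m.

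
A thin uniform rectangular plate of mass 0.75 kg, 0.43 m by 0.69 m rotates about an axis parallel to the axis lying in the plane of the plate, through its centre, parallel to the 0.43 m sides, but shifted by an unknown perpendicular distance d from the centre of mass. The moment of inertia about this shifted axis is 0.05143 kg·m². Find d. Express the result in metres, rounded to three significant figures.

About the centre-of-mass axis, I_cm = (1/12)Mb² = (1/12)(0.75)(0.69)² = 0.029756 kg·m².
Parallel axis theorem: I = I_cm + Md², so Md² = 0.05143 − 0.029756 = 0.021674 kg·m².
d = √(0.021674 / 0.75) = 0.17 m.

0.170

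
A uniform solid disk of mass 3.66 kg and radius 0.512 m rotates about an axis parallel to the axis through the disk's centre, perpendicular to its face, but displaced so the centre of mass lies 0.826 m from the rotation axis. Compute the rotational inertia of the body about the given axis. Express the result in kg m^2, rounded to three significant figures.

I_cm = (1/2)MR² = (1/2)(3.66)(0.512)² = 0.47972 kg m^2; centre at d = 0.826 m, so the parallel axis theorem gives I = 0.47972 + (3.66)(0.826)² = 2.9769 kg m^2.

2.98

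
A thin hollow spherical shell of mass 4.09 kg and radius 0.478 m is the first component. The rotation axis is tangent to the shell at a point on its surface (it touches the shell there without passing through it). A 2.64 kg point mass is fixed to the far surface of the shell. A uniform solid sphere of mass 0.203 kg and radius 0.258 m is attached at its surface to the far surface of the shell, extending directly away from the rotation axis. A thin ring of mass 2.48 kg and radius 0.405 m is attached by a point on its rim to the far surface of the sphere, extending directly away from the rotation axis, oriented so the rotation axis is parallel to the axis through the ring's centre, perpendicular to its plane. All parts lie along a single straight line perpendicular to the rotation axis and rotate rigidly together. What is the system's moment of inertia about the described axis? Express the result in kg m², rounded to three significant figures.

Spherical shell: I_cm = (2/3)MR² = (2/3)(4.09)(0.478)² = 0.623 kg m²; centre at d = 0.478 m, so the parallel axis theorem gives I = 0.623 + (4.09)(0.478)² = 1.5575 kg m².
Point mass: I_cm = 0; centre at d = 0.478 + 0.478 = 0.956 m, so the parallel axis theorem gives I = 0 + (2.64)(0.956)² = 2.4128 kg m².
Solid sphere: I_cm = (2/5)MR² = (2/5)(0.203)(0.258)² = 0.005405 kg m²; centre at d = 0.478 + 0.478 + 0.258 = 1.214 m, so the parallel axis theorem gives I = 0.005405 + (0.203)(1.214)² = 0.30459 kg m².
Thin ring: I_cm = MR² = (2.48)(0.405)² = 0.40678 kg m²; centre at d = 0.478 + 0.478 + 0.258 + 0.258 + 0.405 = 1.877 m, so the parallel axis theorem gives I = 0.40678 + (2.48)(1.877)² = 9.1441 kg m².
Total I = 1.5575 + 2.4128 + 0.30459 + 9.1441 = 13.419 kg m².

13.4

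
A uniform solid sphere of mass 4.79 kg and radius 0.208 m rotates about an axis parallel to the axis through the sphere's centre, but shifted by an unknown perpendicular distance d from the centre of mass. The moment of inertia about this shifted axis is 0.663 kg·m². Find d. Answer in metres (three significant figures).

About the centre-of-mass axis, I_cm = (2/5)MR² = (2/5)(4.79)(0.208)² = 0.082894 kg·m².
Parallel axis theorem: I = I_cm + Md², so Md² = 0.663 − 0.082894 = 0.58011 kg·m².
d = √(0.58011 / 4.79) = 0.34801 m.

0.348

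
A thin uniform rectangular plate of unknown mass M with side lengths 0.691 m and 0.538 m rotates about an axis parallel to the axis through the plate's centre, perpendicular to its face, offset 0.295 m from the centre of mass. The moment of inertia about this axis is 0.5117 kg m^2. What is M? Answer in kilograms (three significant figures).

I = I_cm + Md² = (1/12)M(a²+b²) + Md² = M·[0.0833333·[(0.691)² + (0.538)²] + (0.295)²] = M·0.15094.
So M = 0.5117 / 0.15094 = 3.3902 kg.

3.39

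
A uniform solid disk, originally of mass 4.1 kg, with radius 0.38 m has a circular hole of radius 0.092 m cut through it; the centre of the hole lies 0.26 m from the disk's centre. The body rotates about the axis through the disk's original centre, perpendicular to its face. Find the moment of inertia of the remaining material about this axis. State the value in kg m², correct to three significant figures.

0.279

Unpierced body about its centre: I₀ = (1/2)MR² = (1/2)(4.1)(0.38)² = 0.29602 kg m².
The removed disk has mass m = M·(r/R)² = (4.1)(0.092/0.38)² = 0.24032 kg (same uniform areal density).
Its moment of inertia about the rotation axis (parallel-axis theorem): I_hole = (1/2)mr² + md² = (1/2)(0.24032)(0.092)² + (0.24032)(0.26)² = 0.017263 kg m².
Treating the hole as negative mass, I = I₀ − I_hole = 0.29602 − 0.017263 = 0.27876 kg m².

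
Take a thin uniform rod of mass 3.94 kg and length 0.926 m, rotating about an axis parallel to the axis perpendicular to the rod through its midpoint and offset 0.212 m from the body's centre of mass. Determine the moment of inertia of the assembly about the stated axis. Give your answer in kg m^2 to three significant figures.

0.459

I_cm = (1/12)ML² = (1/12)(3.94)(0.926)² = 0.28154 kg m^2; centre at d = 0.212 m, so I = I_cm + Md² gives I = 0.28154 + (3.94)(0.212)² = 0.45862 kg m^2.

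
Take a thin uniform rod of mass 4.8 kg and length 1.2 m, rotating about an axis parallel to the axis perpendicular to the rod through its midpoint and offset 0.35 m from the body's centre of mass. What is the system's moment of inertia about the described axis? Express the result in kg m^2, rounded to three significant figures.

1.16

I_cm = (1/12)ML² = (1/12)(4.8)(1.2)² = 0.576 kg m^2; centre at d = 0.35 m, so I = I_cm + Md² gives I = 0.576 + (4.8)(0.35)² = 1.164 kg m^2.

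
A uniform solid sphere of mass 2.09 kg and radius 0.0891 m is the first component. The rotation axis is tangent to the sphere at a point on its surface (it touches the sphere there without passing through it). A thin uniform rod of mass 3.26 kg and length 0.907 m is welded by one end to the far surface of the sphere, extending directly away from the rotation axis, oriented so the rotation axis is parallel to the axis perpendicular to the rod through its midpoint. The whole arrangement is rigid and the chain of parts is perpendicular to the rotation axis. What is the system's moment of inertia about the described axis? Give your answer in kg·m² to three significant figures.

1.55

Solid sphere: I_cm = (2/5)MR² = (2/5)(2.09)(0.0891)² = 0.0066368 kg·m²; centre at d = 0.0891 m, so the parallel axis theorem gives I = 0.0066368 + (2.09)(0.0891)² = 0.023229 kg·m².
Thin rod: I_cm = (1/12)ML² = (1/12)(3.26)(0.907)² = 0.22349 kg·m²; centre at d = 0.0891 + 0.0891 + 0.4535 = 0.6317 m, so the parallel axis theorem gives I = 0.22349 + (3.26)(0.6317)² = 1.5244 kg·m².
Total I = 0.023229 + 1.5244 = 1.5476 kg·m².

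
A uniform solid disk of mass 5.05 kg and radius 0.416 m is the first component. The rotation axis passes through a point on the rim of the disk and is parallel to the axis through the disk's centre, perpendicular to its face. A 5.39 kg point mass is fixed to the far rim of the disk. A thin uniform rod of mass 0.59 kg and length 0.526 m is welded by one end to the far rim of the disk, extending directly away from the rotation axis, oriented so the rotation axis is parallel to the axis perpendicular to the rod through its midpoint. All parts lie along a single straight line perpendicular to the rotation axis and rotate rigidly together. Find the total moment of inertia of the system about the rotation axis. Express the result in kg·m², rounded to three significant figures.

Solid disk: I_cm = (1/2)MR² = (1/2)(5.05)(0.416)² = 0.43697 kg·m²; centre at d = 0.416 m, so the parallel axis theorem gives I = 0.43697 + (5.05)(0.416)² = 1.3109 kg·m².
Point mass: I_cm = 0; centre at d = 0.416 + 0.416 = 0.832 m, so the parallel axis theorem gives I = 0 + (5.39)(0.832)² = 3.7311 kg·m².
Thin rod: I_cm = (1/12)ML² = (1/12)(0.59)(0.526)² = 0.013603 kg·m²; centre at d = 0.416 + 0.416 + 0.263 = 1.095 m, so the parallel axis theorem gives I = 0.013603 + (0.59)(1.095)² = 0.72103 kg·m².
Total I = 1.3109 + 3.7311 + 0.72103 = 5.763 kg·m².

5.76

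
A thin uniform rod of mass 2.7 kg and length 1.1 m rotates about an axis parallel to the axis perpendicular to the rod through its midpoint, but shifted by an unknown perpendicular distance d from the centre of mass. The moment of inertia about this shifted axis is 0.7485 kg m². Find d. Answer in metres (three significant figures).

About the centre-of-mass axis, I_cm = (1/12)ML² = (1/12)(2.7)(1.1)² = 0.27225 kg m².
Parallel axis theorem: I = I_cm + Md², so Md² = 0.7485 − 0.27225 = 0.47625 kg m².
d = √(0.47625 / 2.7) = 0.41999 m.

0.420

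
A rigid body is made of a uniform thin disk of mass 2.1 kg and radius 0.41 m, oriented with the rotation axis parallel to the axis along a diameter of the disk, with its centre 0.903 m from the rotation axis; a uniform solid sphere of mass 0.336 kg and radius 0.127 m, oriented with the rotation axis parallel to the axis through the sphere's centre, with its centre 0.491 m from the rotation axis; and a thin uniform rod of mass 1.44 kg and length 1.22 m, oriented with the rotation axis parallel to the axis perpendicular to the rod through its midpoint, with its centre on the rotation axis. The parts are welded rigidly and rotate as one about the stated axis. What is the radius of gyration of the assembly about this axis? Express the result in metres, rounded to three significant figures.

Thin disk: I_cm = (1/4)MR² = (1/4)(2.1)(0.41)² = 0.088252 kg·m²; centre at d = 0.903 m, so I = I_cm + Md² gives I = 0.088252 + (2.1)(0.903)² = 1.8006 kg·m².
Solid sphere: I_cm = (2/5)MR² = (2/5)(0.336)(0.127)² = 0.0021677 kg·m²; centre at d = 0.491 m, so I = I_cm + Md² gives I = 0.0021677 + (0.336)(0.491)² = 0.083171 kg·m².
Thin rod: I_cm = (1/12)ML² = (1/12)(1.44)(1.22)² = 0.17861 kg·m²; axis through the centre, so I = 0.17861 kg·m².
Total I = 2.0624 kg·m²; total mass M = 3.876 kg.
k = √(I/M) = √(2.0624/3.876) = 0.72945 m.

0.729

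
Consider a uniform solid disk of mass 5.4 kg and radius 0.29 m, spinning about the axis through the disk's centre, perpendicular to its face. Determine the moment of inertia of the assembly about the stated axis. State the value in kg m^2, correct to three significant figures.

0.227

I_cm = (1/2)MR² = (1/2)(5.4)(0.29)² = 0.22707 kg m^2; axis through the centre, so I = 0.22707 kg m^2.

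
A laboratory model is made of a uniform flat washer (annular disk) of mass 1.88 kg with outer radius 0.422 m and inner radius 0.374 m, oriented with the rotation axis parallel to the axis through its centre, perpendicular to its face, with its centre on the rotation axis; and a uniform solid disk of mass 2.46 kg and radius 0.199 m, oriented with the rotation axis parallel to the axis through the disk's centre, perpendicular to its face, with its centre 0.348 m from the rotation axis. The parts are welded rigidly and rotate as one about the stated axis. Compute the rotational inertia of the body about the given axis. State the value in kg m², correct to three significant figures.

Annular disk: I_cm = (1/2)M(R²+r²) = (1/2)(1.88)[(0.422)² + (0.374)²] = 0.29888 kg m²; axis through the centre, so I = 0.29888 kg m².
Solid disk: I_cm = (1/2)MR² = (1/2)(2.46)(0.199)² = 0.048709 kg m²; centre at d = 0.348 m, so I = I_cm + Md² gives I = 0.048709 + (2.46)(0.348)² = 0.34663 kg m².
Total I = 0.29888 + 0.34663 = 0.64551 kg m².

0.646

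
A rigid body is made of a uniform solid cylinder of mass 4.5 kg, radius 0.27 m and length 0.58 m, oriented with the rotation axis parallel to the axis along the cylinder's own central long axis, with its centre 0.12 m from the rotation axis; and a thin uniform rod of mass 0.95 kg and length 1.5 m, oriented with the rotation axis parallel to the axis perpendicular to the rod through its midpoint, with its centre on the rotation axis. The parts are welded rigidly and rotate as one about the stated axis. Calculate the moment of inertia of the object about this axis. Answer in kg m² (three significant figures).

Solid cylinder: I_cm = (1/2)MR² = (1/2)(4.5)(0.27)² = 0.16403 kg m²; centre at d = 0.12 m, so I = I_cm + Md² gives I = 0.16403 + (4.5)(0.12)² = 0.22883 kg m².
Thin rod: I_cm = (1/12)ML² = (1/12)(0.95)(1.5)² = 0.17812 kg m²; axis through the centre, so I = 0.17812 kg m².
Total I = 0.22883 + 0.17812 = 0.40695 kg m².

0.407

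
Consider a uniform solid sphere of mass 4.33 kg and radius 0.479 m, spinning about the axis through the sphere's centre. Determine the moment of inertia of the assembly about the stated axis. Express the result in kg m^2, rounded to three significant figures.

0.397

I_cm = (2/5)MR² = (2/5)(4.33)(0.479)² = 0.39739 kg m^2; axis through the centre, so I = 0.39739 kg m^2.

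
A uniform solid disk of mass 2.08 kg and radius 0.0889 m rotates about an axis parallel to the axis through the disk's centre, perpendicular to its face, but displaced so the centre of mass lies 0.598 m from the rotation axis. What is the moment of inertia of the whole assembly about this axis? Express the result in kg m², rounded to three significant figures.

0.752

I_cm = (1/2)MR² = (1/2)(2.08)(0.0889)² = 0.0082193 kg m²; centre at d = 0.598 m, so I = I_cm + Md² gives I = 0.0082193 + (2.08)(0.598)² = 0.75204 kg m².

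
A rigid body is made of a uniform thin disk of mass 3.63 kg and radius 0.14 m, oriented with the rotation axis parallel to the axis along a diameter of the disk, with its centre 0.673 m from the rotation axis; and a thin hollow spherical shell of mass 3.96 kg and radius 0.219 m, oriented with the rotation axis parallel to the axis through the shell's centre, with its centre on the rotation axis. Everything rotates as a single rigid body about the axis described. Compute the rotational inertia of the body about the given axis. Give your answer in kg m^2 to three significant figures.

1.79

Thin disk: I_cm = (1/4)MR² = (1/4)(3.63)(0.14)² = 0.017787 kg m^2; centre at d = 0.673 m, so I = I_cm + Md² gives I = 0.017787 + (3.63)(0.673)² = 1.6619 kg m^2.
Spherical shell: I_cm = (2/3)MR² = (2/3)(3.96)(0.219)² = 0.12662 kg m^2; axis through the centre, so I = 0.12662 kg m^2.
Total I = 1.6619 + 0.12662 = 1.7885 kg m^2.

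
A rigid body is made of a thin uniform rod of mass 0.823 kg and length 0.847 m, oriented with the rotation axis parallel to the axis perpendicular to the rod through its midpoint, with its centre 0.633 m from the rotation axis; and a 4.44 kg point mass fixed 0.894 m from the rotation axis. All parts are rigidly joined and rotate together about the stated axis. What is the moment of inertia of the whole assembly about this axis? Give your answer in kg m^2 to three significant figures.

Thin rod: I_cm = (1/12)ML² = (1/12)(0.823)(0.847)² = 0.049202 kg m^2; centre at d = 0.633 m, so the parallel axis theorem gives I = 0.049202 + (0.823)(0.633)² = 0.37897 kg m^2.
Point mass: I_cm = 0; centre at d = 0.894 m, so the parallel axis theorem gives I = 0 + (4.44)(0.894)² = 3.5486 kg m^2.
Total I = 0.37897 + 3.5486 = 3.9276 kg m^2.

3.93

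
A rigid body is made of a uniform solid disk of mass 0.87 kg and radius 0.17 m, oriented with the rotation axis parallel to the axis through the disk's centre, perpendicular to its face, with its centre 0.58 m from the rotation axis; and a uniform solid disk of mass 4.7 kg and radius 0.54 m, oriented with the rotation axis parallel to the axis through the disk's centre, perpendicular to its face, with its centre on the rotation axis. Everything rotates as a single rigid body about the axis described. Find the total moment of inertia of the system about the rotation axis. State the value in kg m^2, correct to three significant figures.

0.990

Solid disk: I_cm = (1/2)MR² = (1/2)(0.87)(0.17)² = 0.012572 kg m^2; centre at d = 0.58 m, so the parallel axis theorem gives I = 0.012572 + (0.87)(0.58)² = 0.30524 kg m^2.
Solid disk: I_cm = (1/2)MR² = (1/2)(4.7)(0.54)² = 0.68526 kg m^2; axis through the centre, so I = 0.68526 kg m^2.
Total I = 0.30524 + 0.68526 = 0.9905 kg m^2.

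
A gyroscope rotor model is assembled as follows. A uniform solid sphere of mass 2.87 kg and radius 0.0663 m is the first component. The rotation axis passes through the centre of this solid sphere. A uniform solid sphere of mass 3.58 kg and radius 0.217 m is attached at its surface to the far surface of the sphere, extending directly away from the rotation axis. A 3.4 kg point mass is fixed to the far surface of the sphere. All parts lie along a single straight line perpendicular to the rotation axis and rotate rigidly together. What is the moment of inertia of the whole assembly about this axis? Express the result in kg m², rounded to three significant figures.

Solid sphere: I_cm = (2/5)MR² = (2/5)(2.87)(0.0663)² = 0.0050463 kg m²; axis through the centre, so I = 0.0050463 kg m².
Solid sphere: I_cm = (2/5)MR² = (2/5)(3.58)(0.217)² = 0.067431 kg m²; centre at d = 0.0663 + 0.217 = 0.2833 m, so I = I_cm + Md² gives I = 0.067431 + (3.58)(0.2833)² = 0.35476 kg m².
Point mass: I_cm = 0; centre at d = 0.0663 + 0.217 + 0.217 = 0.5003 m, so I = I_cm + Md² gives I = 0 + (3.4)(0.5003)² = 0.85102 kg m².
Total I = 0.0050463 + 0.35476 + 0.85102 = 1.2108 kg m².

1.21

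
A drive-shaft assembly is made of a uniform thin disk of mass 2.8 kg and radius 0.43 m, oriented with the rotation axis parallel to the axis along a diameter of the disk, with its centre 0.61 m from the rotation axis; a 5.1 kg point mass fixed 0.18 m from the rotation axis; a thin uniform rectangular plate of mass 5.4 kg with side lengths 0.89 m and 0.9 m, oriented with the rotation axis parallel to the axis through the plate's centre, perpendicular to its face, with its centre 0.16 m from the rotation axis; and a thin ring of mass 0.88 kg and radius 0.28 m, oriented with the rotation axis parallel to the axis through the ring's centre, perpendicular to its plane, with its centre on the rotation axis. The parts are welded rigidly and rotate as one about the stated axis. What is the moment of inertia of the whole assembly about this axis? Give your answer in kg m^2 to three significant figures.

Thin disk: I_cm = (1/4)MR² = (1/4)(2.8)(0.43)² = 0.12943 kg m^2; centre at d = 0.61 m, so I = I_cm + Md² gives I = 0.12943 + (2.8)(0.61)² = 1.1713 kg m^2.
Point mass: I_cm = 0; centre at d = 0.18 m, so I = I_cm + Md² gives I = 0 + (5.1)(0.18)² = 0.16524 kg m^2.
Rectangular plate: I_cm = (1/12)M(a²+b²) = (1/12)(5.4)[(0.89)² + (0.9)²] = 0.72095 kg m^2; centre at d = 0.16 m, so I = I_cm + Md² gives I = 0.72095 + (5.4)(0.16)² = 0.85919 kg m^2.
Thin ring: I_cm = MR² = (0.88)(0.28)² = 0.068992 kg m^2; axis through the centre, so I = 0.068992 kg m^2.
Total I = 1.1713 + 0.16524 + 0.85919 + 0.068992 = 2.2647 kg m^2.

2.26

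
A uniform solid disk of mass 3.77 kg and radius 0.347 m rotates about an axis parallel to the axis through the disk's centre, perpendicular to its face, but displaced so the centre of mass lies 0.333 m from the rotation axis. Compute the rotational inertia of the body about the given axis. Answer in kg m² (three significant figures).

0.645

I_cm = (1/2)MR² = (1/2)(3.77)(0.347)² = 0.22697 kg m²; centre at d = 0.333 m, so I = I_cm + Md² gives I = 0.22697 + (3.77)(0.333)² = 0.64502 kg m².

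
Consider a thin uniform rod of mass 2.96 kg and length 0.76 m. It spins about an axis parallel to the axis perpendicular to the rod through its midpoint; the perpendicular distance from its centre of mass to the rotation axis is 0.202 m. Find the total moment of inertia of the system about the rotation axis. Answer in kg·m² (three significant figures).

I_cm = (1/12)ML² = (1/12)(2.96)(0.76)² = 0.14247 kg·m²; centre at d = 0.202 m, so I = I_cm + Md² gives I = 0.14247 + (2.96)(0.202)² = 0.26325 kg·m².

0.263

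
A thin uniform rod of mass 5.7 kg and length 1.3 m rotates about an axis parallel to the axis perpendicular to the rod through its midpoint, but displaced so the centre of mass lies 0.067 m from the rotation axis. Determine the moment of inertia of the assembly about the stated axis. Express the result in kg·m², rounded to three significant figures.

0.828

I_cm = (1/12)ML² = (1/12)(5.7)(1.3)² = 0.80275 kg·m²; centre at d = 0.067 m, so the parallel axis theorem gives I = 0.80275 + (5.7)(0.067)² = 0.82834 kg·m².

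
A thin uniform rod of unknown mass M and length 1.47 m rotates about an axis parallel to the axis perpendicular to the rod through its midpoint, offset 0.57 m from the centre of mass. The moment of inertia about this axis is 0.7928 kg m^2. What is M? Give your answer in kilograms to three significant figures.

I = I_cm + Md² = (1/12)ML² + Md² = M·[0.0833333·(1.47)² + (0.57)²] = M·0.50497.
So M = 0.7928 / 0.50497 = 1.57 kg.

1.57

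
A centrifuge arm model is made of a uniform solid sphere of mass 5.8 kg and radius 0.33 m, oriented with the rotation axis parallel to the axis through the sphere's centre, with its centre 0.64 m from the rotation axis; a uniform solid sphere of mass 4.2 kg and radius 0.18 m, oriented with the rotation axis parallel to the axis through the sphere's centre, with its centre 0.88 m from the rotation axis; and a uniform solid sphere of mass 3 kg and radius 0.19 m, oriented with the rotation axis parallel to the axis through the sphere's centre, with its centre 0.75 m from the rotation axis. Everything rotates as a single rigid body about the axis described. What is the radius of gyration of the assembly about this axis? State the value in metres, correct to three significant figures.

0.768

Solid sphere: I_cm = (2/5)MR² = (2/5)(5.8)(0.33)² = 0.25265 kg m^2; centre at d = 0.64 m, so the parallel axis theorem gives I = 0.25265 + (5.8)(0.64)² = 2.6283 kg m^2.
Solid sphere: I_cm = (2/5)MR² = (2/5)(4.2)(0.18)² = 0.054432 kg m^2; centre at d = 0.88 m, so the parallel axis theorem gives I = 0.054432 + (4.2)(0.88)² = 3.3069 kg m^2.
Solid sphere: I_cm = (2/5)MR² = (2/5)(3)(0.19)² = 0.04332 kg m^2; centre at d = 0.75 m, so the parallel axis theorem gives I = 0.04332 + (3)(0.75)² = 1.7308 kg m^2.
Total I = 7.6661 kg m^2; total mass M = 13 kg.
k = √(I/M) = √(7.6661/13) = 0.76792 m.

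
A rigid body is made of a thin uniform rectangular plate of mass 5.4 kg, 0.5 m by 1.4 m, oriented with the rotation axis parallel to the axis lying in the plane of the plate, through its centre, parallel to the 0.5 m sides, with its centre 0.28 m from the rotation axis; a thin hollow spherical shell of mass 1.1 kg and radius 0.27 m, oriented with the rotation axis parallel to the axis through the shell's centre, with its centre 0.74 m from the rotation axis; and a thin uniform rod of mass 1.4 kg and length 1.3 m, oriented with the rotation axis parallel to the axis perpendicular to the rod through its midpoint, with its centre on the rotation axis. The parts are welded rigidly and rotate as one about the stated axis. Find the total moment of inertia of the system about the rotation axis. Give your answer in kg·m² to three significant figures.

2.16

Rectangular plate: I_cm = (1/12)Mb² = (1/12)(5.4)(1.4)² = 0.882 kg·m²; centre at d = 0.28 m, so I = I_cm + Md² gives I = 0.882 + (5.4)(0.28)² = 1.3054 kg·m².
Spherical shell: I_cm = (2/3)MR² = (2/3)(1.1)(0.27)² = 0.05346 kg·m²; centre at d = 0.74 m, so I = I_cm + Md² gives I = 0.05346 + (1.1)(0.74)² = 0.65582 kg·m².
Thin rod: I_cm = (1/12)ML² = (1/12)(1.4)(1.3)² = 0.19717 kg·m²; axis through the centre, so I = 0.19717 kg·m².
Total I = 1.3054 + 0.65582 + 0.19717 = 2.1583 kg·m².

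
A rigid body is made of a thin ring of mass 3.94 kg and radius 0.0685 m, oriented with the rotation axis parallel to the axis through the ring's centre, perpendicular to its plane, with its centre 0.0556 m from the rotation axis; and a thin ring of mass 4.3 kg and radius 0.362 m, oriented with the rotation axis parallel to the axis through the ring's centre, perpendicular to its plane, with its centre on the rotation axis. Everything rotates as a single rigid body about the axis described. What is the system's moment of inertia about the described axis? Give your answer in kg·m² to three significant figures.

0.594

Thin ring: I_cm = MR² = (3.94)(0.0685)² = 0.018487 kg·m²; centre at d = 0.0556 m, so I = I_cm + Md² gives I = 0.018487 + (3.94)(0.0556)² = 0.030667 kg·m².
Thin ring: I_cm = MR² = (4.3)(0.362)² = 0.56349 kg·m²; axis through the centre, so I = 0.56349 kg·m².
Total I = 0.030667 + 0.56349 = 0.59416 kg·m².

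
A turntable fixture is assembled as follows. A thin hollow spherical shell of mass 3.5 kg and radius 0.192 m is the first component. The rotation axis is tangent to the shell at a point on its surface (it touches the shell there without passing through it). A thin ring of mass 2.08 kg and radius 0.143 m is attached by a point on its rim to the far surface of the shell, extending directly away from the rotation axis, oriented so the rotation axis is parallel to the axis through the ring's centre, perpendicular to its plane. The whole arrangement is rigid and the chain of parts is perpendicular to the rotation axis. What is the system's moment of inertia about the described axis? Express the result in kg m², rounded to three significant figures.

Spherical shell: I_cm = (2/3)MR² = (2/3)(3.5)(0.192)² = 0.086016 kg m²; centre at d = 0.192 m, so I = I_cm + Md² gives I = 0.086016 + (3.5)(0.192)² = 0.21504 kg m².
Thin ring: I_cm = MR² = (2.08)(0.143)² = 0.042534 kg m²; centre at d = 0.192 + 0.192 + 0.143 = 0.527 m, so I = I_cm + Md² gives I = 0.042534 + (2.08)(0.527)² = 0.62021 kg m².
Total I = 0.21504 + 0.62021 = 0.83525 kg m².

0.835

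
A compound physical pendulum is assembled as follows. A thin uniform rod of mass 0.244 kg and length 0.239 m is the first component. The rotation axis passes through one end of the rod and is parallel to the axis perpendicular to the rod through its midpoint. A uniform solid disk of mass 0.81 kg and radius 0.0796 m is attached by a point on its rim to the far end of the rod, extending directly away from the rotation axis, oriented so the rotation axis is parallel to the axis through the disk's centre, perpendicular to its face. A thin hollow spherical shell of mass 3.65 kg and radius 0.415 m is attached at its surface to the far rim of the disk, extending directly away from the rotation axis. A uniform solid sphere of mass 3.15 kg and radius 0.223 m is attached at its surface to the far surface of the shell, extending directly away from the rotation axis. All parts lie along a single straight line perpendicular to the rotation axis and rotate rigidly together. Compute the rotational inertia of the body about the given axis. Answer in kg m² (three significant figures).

9.62

Thin rod: I_cm = (1/12)ML² = (1/12)(0.244)(0.239)² = 0.0011615 kg m²; centre at d = 0.1195 m, so the parallel axis theorem gives I = 0.0011615 + (0.244)(0.1195)² = 0.0046458 kg m².
Solid disk: I_cm = (1/2)MR² = (1/2)(0.81)(0.0796)² = 0.0025661 kg m²; centre at d = 0.1195 + 0.1195 + 0.0796 = 0.3186 m, so the parallel axis theorem gives I = 0.0025661 + (0.81)(0.3186)² = 0.084786 kg m².
Spherical shell: I_cm = (2/3)MR² = (2/3)(3.65)(0.415)² = 0.41908 kg m²; centre at d = 0.1195 + 0.1195 + 0.0796 + 0.0796 + 0.415 = 0.8132 m, so the parallel axis theorem gives I = 0.41908 + (3.65)(0.8132)² = 2.8328 kg m².
Solid sphere: I_cm = (2/5)MR² = (2/5)(3.15)(0.223)² = 0.062659 kg m²; centre at d = 0.1195 + 0.1195 + 0.0796 + 0.0796 + 0.415 + 0.415 + 0.223 = 1.4512 m, so the parallel axis theorem gives I = 0.062659 + (3.15)(1.4512)² = 6.6965 kg m².
Total I = 0.0046458 + 0.084786 + 2.8328 + 6.6965 = 9.6187 kg m².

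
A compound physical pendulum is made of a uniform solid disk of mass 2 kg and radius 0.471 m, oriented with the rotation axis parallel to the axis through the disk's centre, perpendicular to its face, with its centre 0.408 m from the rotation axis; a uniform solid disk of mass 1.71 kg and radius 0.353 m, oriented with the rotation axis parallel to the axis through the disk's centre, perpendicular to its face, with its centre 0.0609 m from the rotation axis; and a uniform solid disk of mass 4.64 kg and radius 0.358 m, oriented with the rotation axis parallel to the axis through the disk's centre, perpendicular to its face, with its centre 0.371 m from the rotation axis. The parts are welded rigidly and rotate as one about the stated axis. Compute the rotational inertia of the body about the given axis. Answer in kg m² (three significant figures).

Solid disk: I_cm = (1/2)MR² = (1/2)(2)(0.471)² = 0.22184 kg m²; centre at d = 0.408 m, so I = I_cm + Md² gives I = 0.22184 + (2)(0.408)² = 0.55477 kg m².
Solid disk: I_cm = (1/2)MR² = (1/2)(1.71)(0.353)² = 0.10654 kg m²; centre at d = 0.0609 m, so I = I_cm + Md² gives I = 0.10654 + (1.71)(0.0609)² = 0.11288 kg m².
Solid disk: I_cm = (1/2)MR² = (1/2)(4.64)(0.358)² = 0.29734 kg m²; centre at d = 0.371 m, so I = I_cm + Md² gives I = 0.29734 + (4.64)(0.371)² = 0.93599 kg m².
Total I = 0.55477 + 0.11288 + 0.93599 = 1.6036 kg m².

1.60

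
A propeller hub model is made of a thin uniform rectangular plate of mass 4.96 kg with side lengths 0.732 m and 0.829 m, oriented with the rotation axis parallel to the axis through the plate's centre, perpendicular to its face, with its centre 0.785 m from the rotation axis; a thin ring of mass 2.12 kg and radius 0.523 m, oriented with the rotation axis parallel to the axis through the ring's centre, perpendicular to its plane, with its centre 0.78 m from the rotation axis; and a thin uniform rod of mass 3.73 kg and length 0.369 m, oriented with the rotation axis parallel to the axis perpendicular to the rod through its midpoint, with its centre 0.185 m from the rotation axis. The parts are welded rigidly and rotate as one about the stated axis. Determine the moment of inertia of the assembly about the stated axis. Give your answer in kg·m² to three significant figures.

Rectangular plate: I_cm = (1/12)M(a²+b²) = (1/12)(4.96)[(0.732)² + (0.829)²] = 0.50553 kg·m²; centre at d = 0.785 m, so I = I_cm + Md² gives I = 0.50553 + (4.96)(0.785)² = 3.562 kg·m².
Thin ring: I_cm = MR² = (2.12)(0.523)² = 0.57988 kg·m²; centre at d = 0.78 m, so I = I_cm + Md² gives I = 0.57988 + (2.12)(0.78)² = 1.8697 kg·m².
Thin rod: I_cm = (1/12)ML² = (1/12)(3.73)(0.369)² = 0.042323 kg·m²; centre at d = 0.185 m, so I = I_cm + Md² gives I = 0.042323 + (3.73)(0.185)² = 0.16998 kg·m².
Total I = 3.562 + 1.8697 + 0.16998 = 5.6017 kg·m².

5.60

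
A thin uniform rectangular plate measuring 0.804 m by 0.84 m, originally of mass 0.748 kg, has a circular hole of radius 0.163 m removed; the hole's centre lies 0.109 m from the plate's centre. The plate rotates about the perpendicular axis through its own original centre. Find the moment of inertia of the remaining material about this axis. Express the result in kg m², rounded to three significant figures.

0.0819

Unpierced body about its centre: I₀ = (1/12)M(a²+b²) = (1/12)(0.748)[(0.804)² + (0.84)²] = 0.084276 kg m².
The removed disk has mass m = M·πr²/(ab) = (0.748)·π(0.163)²/(0.804·0.84) = 0.092447 kg (same uniform areal density).
Its moment of inertia about the rotation axis (parallel-axis theorem): I_hole = (1/2)mr² + md² = (1/2)(0.092447)(0.163)² + (0.092447)(0.109)² = 0.0023265 kg m².
Treating the hole as negative mass, I = I₀ − I_hole = 0.084276 − 0.0023265 = 0.081949 kg m².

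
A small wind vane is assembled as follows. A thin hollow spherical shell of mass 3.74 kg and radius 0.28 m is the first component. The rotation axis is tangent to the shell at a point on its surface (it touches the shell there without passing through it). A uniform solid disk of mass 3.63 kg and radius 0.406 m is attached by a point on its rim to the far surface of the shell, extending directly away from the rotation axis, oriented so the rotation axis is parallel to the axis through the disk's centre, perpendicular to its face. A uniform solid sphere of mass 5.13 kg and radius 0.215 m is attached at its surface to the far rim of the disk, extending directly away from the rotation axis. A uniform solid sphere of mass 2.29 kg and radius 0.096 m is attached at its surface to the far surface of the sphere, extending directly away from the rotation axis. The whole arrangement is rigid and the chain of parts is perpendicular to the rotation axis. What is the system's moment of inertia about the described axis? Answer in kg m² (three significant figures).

Spherical shell: I_cm = (2/3)MR² = (2/3)(3.74)(0.28)² = 0.19548 kg m²; centre at d = 0.28 m, so the parallel axis theorem gives I = 0.19548 + (3.74)(0.28)² = 0.48869 kg m².
Solid disk: I_cm = (1/2)MR² = (1/2)(3.63)(0.406)² = 0.29918 kg m²; centre at d = 0.28 + 0.28 + 0.406 = 0.966 m, so the parallel axis theorem gives I = 0.29918 + (3.63)(0.966)² = 3.6865 kg m².
Solid sphere: I_cm = (2/5)MR² = (2/5)(5.13)(0.215)² = 0.094854 kg m²; centre at d = 0.28 + 0.28 + 0.406 + 0.406 + 0.215 = 1.587 m, so the parallel axis theorem gives I = 0.094854 + (5.13)(1.587)² = 13.015 kg m².
Solid sphere: I_cm = (2/5)MR² = (2/5)(2.29)(0.096)² = 0.0084419 kg m²; centre at d = 0.28 + 0.28 + 0.406 + 0.406 + 0.215 + 0.215 + 0.096 = 1.898 m, so the parallel axis theorem gives I = 0.0084419 + (2.29)(1.898)² = 8.2579 kg m².
Total I = 0.48869 + 3.6865 + 13.015 + 8.2579 = 25.448 kg m².

25.4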